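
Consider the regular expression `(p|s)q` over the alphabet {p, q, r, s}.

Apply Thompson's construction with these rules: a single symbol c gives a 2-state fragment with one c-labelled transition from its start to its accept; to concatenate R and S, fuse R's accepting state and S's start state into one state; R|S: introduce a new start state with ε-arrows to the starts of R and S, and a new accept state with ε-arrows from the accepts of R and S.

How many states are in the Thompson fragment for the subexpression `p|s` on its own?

6

Fragment for `p|s`:
Each of the 2 symbol leaves contributes a 2-state fragment.
  p|s → 6 states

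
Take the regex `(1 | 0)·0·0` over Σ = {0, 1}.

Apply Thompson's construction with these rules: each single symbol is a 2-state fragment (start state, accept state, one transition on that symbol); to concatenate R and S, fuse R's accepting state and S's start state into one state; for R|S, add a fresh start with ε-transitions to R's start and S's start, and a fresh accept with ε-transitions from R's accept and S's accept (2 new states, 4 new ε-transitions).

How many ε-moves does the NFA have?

4

Recursing over subexpressions:
Each of the 4 symbol leaves contributes 0 ε-transitions.
  1 | 0 = 4 ε-transitions
  (1 | 0)·0·0 = 4 ε-transitions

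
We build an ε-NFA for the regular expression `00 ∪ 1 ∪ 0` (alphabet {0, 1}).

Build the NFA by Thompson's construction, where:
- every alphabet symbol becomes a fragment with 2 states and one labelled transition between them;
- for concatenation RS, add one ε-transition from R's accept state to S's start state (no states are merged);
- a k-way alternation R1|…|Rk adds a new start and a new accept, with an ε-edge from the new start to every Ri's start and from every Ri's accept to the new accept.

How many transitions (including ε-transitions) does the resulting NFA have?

11

By structural recursion:
Each of the 4 symbol leaves contributes 1 transition (1 symbol, 0 ε).
  00 → 3 transitions (2 symbol, 1 ε)
  00 ∪ 1 ∪ 0 → 11 transitions (4 symbol, 7 ε)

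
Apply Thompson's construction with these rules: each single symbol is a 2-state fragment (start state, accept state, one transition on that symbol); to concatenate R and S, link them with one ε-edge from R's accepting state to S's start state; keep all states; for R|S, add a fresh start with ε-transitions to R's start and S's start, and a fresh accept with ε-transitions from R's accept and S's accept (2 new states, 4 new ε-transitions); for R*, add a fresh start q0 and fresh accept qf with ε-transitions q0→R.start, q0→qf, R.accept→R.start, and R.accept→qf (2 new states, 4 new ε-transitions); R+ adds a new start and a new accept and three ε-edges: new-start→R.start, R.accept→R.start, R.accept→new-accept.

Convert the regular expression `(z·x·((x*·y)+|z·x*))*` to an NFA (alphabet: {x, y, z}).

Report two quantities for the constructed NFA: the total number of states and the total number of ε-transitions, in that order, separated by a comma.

22, 23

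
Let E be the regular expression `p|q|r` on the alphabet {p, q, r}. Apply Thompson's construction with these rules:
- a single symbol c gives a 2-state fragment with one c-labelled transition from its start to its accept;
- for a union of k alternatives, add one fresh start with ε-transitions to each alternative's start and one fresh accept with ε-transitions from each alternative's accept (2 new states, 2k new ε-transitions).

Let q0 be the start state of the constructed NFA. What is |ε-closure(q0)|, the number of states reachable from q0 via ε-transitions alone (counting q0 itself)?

Let C(F) = |ε-closure(F.start)| within fragment F, and note whether F accepts ε. Symbol fragments have C = 1 and do not accept ε. Then:
  p|q|r → C = 1 + 1 + 1 + 1 = 4 (the new accept is not ε-reachable since no branch accepts ε)

4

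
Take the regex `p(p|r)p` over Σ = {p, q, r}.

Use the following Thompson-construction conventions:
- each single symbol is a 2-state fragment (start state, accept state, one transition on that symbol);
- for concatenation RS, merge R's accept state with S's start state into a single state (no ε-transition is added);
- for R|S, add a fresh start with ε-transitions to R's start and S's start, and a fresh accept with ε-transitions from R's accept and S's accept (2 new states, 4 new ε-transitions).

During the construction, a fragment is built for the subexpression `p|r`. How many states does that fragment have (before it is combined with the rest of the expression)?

Fragment for `p|r`:
Each of the 2 symbol leaves contributes a 2-state fragment.
  p|r → 6 states

6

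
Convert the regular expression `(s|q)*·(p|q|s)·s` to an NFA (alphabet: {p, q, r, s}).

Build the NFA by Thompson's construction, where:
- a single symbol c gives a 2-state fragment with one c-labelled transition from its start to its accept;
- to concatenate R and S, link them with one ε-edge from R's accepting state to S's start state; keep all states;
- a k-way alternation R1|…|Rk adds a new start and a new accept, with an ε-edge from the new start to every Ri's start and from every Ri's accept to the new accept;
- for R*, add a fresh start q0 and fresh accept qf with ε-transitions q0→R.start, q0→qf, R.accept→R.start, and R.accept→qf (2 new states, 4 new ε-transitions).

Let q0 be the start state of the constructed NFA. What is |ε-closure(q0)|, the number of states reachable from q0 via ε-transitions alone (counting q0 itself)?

9

Compute the ε-closure size of each fragment's start state recursively; a symbol fragment's start has no outgoing ε-edge, so its closure is just itself (size 1).
  s|q — |ε-closure| = 1 + 1 + 1 = 3 (the new accept is not ε-reachable since no branch accepts ε)
  (s|q)* — |ε-closure| = 1 (new start) + 3 (body) + 1 (new accept) = 5
  p|q|s — new start ε-reaches every alternative's start; none of them accept ε, so the new accept is not reached: |ε-closure| = 1 + 1 + 1 + 1 = 4
  (s|q)*·(p|q|s)·s — the left operand accepts ε, so the closure extends into the next operand (via the concat ε-link); |ε-closure| = 5 + 4 = 9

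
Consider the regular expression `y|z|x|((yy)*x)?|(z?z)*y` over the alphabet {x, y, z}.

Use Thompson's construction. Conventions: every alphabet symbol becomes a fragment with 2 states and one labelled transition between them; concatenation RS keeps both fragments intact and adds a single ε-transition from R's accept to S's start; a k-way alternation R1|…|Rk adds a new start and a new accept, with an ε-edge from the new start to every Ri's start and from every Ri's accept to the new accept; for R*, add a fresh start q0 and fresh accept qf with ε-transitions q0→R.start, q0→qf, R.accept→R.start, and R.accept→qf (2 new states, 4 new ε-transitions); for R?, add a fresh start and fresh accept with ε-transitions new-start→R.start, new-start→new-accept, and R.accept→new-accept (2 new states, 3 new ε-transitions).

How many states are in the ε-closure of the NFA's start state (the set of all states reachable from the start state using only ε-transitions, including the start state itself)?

Work bottom-up. For each fragment F, track |ε-closure(F.start)| and whether F's accept lies in that closure (i.e. whether F accepts ε). A single-symbol fragment has closure size 1 and does not accept ε.
  yy : same as the first factor's closure: |closure| = 1
  (yy)* : new start has ε-edges to the inner start and to the new accept, so |closure| = 2 + 1 = 3
  (yy)*x : |closure| = 3 + 1 = 4 (closure spills across the concat boundary because the left factor accepts ε)
  ((yy)*x)? : new start has ε-edges to the inner start and to the new accept, so |closure| = 2 + 4 = 6
  z? : new start has ε-edges to the inner start and to the new accept, so |closure| = 2 + 1 = 3
  z?z : |closure| = 3 + 1 = 4 (closure spills across the concat boundary because the left factor accepts ε)
  (z?z)* : |closure| = 1 (new start) + 4 (body) + 1 (new accept) = 6
  (z?z)*y : the left operand accepts ε, so the closure extends into the next operand (via the concat ε-link); |closure| = 6 + 1 = 7
  y|z|x|((yy)*x)?|(z?z)*y : new start ε-reaches every alternative's start; at least one alternative accepts ε, so the union's new accept is reached too: |closure| = 1 + 1 + 1 + 1 + 6 + 7 + 1 = 18

18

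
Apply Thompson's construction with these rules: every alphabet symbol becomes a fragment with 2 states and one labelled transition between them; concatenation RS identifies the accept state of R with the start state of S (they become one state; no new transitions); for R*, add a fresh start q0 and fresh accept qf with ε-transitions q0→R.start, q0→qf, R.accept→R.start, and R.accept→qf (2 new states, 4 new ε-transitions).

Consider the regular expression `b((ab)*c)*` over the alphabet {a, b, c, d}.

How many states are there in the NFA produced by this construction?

9

Per subexpression:
Each of the 4 symbol leaves contributes a 2-state fragment.
  ab : 3 states
  (ab)* : 5 states
  (ab)*c : 6 states
  ((ab)*c)* : 8 states
  b((ab)*c)* : 9 states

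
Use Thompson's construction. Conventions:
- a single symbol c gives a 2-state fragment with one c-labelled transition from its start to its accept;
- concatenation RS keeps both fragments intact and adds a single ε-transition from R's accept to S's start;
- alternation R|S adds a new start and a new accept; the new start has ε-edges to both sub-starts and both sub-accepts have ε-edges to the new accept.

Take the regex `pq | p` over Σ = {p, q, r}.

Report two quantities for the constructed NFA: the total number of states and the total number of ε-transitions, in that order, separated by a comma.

By structural recursion:
Each of the 3 symbol leaves contributes 2 states and 0 ε-transitions.
  pq : 4 states, 1 ε-transition
  pq | p : 8 states, 5 ε-transitions

8, 5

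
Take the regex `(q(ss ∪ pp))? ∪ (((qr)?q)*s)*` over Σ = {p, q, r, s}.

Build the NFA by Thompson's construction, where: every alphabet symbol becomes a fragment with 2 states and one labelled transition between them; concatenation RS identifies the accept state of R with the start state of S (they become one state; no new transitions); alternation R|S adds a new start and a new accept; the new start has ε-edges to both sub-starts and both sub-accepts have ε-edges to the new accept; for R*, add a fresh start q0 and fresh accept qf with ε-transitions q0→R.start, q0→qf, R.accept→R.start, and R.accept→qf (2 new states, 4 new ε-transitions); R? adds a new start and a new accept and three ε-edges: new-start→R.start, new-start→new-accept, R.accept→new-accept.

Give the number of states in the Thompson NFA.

24

Bottom-up over the parse tree:
Each of the 9 symbol leaves contributes a 2-state fragment.
  ss → 3 states
  pp → 3 states
  ss ∪ pp → 8 states
  q(ss ∪ pp) → 9 states
  (q(ss ∪ pp))? → 11 states
  qr → 3 states
  (qr)? → 5 states
  (qr)?q → 6 states
  ((qr)?q)* → 8 states
  ((qr)?q)*s → 9 states
  (((qr)?q)*s)* → 11 states
  (q(ss ∪ pp))? ∪ (((qr)?q)*s)* → 24 states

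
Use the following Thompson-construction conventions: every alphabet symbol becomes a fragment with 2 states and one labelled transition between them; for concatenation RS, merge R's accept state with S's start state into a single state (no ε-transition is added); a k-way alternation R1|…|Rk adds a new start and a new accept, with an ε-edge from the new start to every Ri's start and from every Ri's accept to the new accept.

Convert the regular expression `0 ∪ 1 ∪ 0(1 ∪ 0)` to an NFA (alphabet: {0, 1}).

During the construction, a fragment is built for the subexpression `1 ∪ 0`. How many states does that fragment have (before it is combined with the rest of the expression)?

6

Fragment for `1 ∪ 0`:
Each of the 2 symbol leaves contributes a 2-state fragment.
  1 ∪ 0 → 6 states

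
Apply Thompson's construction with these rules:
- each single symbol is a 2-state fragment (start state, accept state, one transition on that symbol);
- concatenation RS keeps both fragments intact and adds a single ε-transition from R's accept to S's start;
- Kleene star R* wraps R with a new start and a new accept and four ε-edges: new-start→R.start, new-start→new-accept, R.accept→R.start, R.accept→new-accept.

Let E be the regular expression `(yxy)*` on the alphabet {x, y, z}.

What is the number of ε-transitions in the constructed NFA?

6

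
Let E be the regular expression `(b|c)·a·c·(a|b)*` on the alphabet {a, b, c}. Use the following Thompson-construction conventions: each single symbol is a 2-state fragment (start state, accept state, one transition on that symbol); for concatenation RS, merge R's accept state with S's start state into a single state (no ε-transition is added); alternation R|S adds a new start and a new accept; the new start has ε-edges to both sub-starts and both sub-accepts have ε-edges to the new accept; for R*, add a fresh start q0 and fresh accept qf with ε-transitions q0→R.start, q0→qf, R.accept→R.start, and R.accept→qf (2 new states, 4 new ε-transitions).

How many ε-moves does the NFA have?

12

Per subexpression:
Each of the 6 symbol leaves contributes 0 ε-transitions.
  b|c → 4 ε-transitions
  a|b → 4 ε-transitions
  (a|b)* → 8 ε-transitions
  (b|c)·a·c·(a|b)* → 12 ε-transitions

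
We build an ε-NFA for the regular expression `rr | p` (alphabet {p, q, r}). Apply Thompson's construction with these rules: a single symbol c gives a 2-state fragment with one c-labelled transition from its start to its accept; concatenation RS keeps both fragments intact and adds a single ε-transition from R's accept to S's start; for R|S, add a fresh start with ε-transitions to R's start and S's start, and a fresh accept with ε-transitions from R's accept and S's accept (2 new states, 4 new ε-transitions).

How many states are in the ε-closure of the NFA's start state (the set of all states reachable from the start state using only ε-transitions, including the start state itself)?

3

Work bottom-up. For each fragment F, track |ε-closure(F.start)| and whether F's accept lies in that closure (i.e. whether F accepts ε). A single-symbol fragment has closure size 1 and does not accept ε.
  rr : |closure| equals the left operand's closure size = 1 (its accept is not ε-reachable, so the closure stops there)
  rr | p : new start ε-reaches every alternative's start; none of them accept ε, so the new accept is not reached: |closure| = 1 + 1 + 1 = 3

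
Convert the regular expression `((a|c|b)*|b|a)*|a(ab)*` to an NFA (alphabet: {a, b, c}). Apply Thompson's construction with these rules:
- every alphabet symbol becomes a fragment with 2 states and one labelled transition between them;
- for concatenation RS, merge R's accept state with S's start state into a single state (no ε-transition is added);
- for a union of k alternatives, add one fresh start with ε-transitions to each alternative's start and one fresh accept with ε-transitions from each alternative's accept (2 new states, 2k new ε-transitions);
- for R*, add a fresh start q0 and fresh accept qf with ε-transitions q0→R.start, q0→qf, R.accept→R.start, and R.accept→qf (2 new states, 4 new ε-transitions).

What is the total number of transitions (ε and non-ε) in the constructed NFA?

36

Per subexpression:
Each of the 8 symbol leaves contributes 1 transition (1 symbol, 0 ε).
  a|c|b : 9 transitions (3 symbol, 6 ε)
  (a|c|b)* : 13 transitions (3 symbol, 10 ε)
  (a|c|b)*|b|a : 21 transitions (5 symbol, 16 ε)
  ((a|c|b)*|b|a)* : 25 transitions (5 symbol, 20 ε)
  ab : 2 transitions (2 symbol, 0 ε)
  (ab)* : 6 transitions (2 symbol, 4 ε)
  a(ab)* : 7 transitions (3 symbol, 4 ε)
  ((a|c|b)*|b|a)*|a(ab)* : 36 transitions (8 symbol, 28 ε)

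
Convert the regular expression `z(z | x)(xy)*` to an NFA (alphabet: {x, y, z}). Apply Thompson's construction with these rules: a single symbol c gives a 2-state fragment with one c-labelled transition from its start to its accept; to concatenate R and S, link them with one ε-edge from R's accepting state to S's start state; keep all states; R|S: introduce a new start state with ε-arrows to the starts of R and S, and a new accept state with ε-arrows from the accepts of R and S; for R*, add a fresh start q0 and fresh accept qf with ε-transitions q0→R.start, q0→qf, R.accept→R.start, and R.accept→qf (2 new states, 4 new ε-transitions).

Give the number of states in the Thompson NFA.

14

Recursing over subexpressions:
Each of the 5 symbol leaves contributes a 2-state fragment.
  z | x : 6 states
  xy : 4 states
  (xy)* : 6 states
  z(z | x)(xy)* : 14 states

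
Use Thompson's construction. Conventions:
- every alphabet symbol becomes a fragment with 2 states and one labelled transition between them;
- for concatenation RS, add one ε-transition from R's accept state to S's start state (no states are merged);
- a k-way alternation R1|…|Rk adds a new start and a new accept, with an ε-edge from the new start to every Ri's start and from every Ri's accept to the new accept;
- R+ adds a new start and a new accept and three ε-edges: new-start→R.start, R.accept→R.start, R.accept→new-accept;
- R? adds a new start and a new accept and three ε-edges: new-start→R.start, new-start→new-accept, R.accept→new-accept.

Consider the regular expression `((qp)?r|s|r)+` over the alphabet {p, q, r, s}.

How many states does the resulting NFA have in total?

16

Building bottom-up:
Each of the 5 symbol leaves contributes a 2-state fragment.
  qp : 4 states
  (qp)? : 6 states
  (qp)?r : 8 states
  (qp)?r|s|r : 14 states
  ((qp)?r|s|r)+ : 16 states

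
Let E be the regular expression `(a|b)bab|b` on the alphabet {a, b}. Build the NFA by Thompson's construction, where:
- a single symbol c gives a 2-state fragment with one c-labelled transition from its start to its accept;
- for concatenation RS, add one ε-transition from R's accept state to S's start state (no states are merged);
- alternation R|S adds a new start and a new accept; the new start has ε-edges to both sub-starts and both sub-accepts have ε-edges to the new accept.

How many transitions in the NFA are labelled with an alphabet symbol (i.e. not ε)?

Building bottom-up:
Each of the 6 symbol leaves contributes exactly 1 symbol transition.
  a|b : 2 symbol transitions
  (a|b)bab : 5 symbol transitions
  (a|b)bab|b : 6 symbol transitions

6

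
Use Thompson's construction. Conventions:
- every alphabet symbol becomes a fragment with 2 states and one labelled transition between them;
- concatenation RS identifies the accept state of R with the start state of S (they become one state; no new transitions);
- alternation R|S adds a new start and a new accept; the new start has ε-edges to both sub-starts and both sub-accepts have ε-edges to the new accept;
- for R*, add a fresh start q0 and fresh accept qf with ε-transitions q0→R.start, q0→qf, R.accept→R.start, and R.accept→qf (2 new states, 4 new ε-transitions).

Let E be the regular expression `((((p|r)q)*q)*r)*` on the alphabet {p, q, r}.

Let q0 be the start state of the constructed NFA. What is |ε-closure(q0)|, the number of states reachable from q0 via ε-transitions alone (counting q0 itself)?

Work bottom-up. For each fragment F, track |ε-closure(F.start)| and whether F's accept lies in that closure (i.e. whether F accepts ε). A single-symbol fragment has closure size 1 and does not accept ε.
  p|r — C = 1 + 1 + 1 = 3 (the new accept is not ε-reachable since no branch accepts ε)
  (p|r)q — C equals the left operand's closure size = 3 (its accept is not ε-reachable, so the closure stops there)
  ((p|r)q)* — C = 1 (new start) + 3 (body) + 1 (new accept) = 5
  ((p|r)q)*q — C = 5 + (1−1) = 5 (closure spills across the concat boundary because the left factor accepts ε)
  (((p|r)q)*q)* — C = 1 (new start) + 5 (body) + 1 (new accept) = 7
  (((p|r)q)*q)*r — C = 7 + (1−1) = 7 (closure spills across the concat boundary because the left factor accepts ε)
  ((((p|r)q)*q)*r)* — the star's fresh start ε-reaches both the body's start and the fresh accept: C = 2 + 7 = 9

9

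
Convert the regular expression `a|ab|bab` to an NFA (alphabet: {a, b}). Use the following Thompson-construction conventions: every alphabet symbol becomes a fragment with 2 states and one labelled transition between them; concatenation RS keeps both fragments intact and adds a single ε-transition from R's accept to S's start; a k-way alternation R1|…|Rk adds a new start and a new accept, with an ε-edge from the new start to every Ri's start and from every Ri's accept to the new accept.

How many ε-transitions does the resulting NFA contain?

9

Bottom-up over the parse tree:
Each of the 6 symbol leaves contributes 0 ε-transitions.
  ab — 1 ε-transition
  bab — 2 ε-transitions
  a|ab|bab — 9 ε-transitions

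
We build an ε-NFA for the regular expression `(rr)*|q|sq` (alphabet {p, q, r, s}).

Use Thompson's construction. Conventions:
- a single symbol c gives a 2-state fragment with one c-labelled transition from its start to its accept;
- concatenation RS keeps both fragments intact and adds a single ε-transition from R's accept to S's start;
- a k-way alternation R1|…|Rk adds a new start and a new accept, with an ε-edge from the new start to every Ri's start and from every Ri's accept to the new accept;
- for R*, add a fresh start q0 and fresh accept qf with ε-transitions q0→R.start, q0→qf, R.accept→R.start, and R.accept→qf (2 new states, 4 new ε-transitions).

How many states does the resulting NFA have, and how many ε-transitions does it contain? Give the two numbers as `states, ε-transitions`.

Bottom-up over the parse tree:
Each of the 5 symbol leaves contributes 2 states and 0 ε-transitions.
  rr : 4 states, 1 ε-transition
  (rr)* : 6 states, 5 ε-transitions
  sq : 4 states, 1 ε-transition
  (rr)*|q|sq : 14 states, 12 ε-transitions

14, 12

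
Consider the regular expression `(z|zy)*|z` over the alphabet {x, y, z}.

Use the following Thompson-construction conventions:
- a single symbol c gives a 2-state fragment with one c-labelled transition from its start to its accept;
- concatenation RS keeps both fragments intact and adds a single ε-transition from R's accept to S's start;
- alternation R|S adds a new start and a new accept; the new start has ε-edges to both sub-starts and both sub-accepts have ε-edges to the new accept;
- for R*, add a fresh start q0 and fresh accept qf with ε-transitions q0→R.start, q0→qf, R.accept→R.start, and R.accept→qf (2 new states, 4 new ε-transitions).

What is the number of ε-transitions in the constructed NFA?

Building bottom-up:
Each of the 4 symbol leaves contributes 0 ε-transitions.
  zy : 1 ε-transition
  z|zy : 5 ε-transitions
  (z|zy)* : 9 ε-transitions
  (z|zy)*|z : 13 ε-transitions

13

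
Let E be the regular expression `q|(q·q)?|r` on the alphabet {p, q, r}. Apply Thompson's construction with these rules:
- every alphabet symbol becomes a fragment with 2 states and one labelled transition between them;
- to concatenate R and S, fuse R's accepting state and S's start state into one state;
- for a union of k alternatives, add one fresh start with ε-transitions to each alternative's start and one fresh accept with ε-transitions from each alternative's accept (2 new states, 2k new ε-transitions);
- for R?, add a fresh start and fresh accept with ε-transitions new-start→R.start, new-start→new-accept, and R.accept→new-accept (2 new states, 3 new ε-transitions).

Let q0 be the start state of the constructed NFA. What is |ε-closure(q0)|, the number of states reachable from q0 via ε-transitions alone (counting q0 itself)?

7

Let C(F) = |ε-closure(F.start)| within fragment F, and note whether F accepts ε. Symbol fragments have C = 1 and do not accept ε. Then:
  q·q : |closure| equals the left operand's closure size = 1 (its accept is not ε-reachable, so the closure stops there)
  (q·q)? : new start has ε-edges to the inner start and to the new accept, so |closure| = 2 + 1 = 3
  q|(q·q)?|r : |closure| = 1 (new start) + (1 + 3 + 1) + 1 (new accept, since some branch ε-reaches its own accept) = 7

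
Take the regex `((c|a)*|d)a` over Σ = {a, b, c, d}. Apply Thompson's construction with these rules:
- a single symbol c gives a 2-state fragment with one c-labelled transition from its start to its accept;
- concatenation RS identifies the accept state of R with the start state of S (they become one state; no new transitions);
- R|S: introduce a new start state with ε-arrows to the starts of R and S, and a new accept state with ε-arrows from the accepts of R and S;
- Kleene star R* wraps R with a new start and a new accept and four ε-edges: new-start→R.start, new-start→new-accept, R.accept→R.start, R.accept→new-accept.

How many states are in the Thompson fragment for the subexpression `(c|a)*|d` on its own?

12

Fragment for `(c|a)*|d`:
Each of the 3 symbol leaves contributes a 2-state fragment.
  c|a = 6 states
  (c|a)* = 8 states
  (c|a)*|d = 12 states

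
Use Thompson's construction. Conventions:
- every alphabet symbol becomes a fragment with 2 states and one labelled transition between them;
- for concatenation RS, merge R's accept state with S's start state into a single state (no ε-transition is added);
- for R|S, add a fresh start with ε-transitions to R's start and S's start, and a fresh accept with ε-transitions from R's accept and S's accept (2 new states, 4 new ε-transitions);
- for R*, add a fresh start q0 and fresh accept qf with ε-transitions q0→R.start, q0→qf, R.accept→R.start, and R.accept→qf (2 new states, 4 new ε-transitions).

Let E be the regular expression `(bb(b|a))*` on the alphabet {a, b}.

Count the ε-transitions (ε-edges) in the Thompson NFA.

Per subexpression:
Each of the 4 symbol leaves contributes 0 ε-transitions.
  b|a → 4 ε-transitions
  bb(b|a) → 4 ε-transitions
  (bb(b|a))* → 8 ε-transitions

8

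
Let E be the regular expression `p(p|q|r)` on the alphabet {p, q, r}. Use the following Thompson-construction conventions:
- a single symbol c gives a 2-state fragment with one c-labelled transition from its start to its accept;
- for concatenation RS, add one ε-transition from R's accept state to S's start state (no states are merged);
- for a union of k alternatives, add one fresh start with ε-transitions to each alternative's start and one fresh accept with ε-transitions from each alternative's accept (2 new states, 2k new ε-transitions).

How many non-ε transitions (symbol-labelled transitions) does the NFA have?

4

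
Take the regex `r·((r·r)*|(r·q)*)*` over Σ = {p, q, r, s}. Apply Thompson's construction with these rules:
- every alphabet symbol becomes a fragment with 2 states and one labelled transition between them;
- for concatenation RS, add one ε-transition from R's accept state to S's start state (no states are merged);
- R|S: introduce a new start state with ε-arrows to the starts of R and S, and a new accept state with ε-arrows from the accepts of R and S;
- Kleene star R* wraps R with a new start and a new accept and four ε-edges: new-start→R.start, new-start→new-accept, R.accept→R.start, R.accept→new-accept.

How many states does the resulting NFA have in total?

18

Building bottom-up:
Each of the 5 symbol leaves contributes a 2-state fragment.
  r·r → 4 states
  (r·r)* → 6 states
  r·q → 4 states
  (r·q)* → 6 states
  (r·r)*|(r·q)* → 14 states
  ((r·r)*|(r·q)*)* → 16 states
  r·((r·r)*|(r·q)*)* → 18 states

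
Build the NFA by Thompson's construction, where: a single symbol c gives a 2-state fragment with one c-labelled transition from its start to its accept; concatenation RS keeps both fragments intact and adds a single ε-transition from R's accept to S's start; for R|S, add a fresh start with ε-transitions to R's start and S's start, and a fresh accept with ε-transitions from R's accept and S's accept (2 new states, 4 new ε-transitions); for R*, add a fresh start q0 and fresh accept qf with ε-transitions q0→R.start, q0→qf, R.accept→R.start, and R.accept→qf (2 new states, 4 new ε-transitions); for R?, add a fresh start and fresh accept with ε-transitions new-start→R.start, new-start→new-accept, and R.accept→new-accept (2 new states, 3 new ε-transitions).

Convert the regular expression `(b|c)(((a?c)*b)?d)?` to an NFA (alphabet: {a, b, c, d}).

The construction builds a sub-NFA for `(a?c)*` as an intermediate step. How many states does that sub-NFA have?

8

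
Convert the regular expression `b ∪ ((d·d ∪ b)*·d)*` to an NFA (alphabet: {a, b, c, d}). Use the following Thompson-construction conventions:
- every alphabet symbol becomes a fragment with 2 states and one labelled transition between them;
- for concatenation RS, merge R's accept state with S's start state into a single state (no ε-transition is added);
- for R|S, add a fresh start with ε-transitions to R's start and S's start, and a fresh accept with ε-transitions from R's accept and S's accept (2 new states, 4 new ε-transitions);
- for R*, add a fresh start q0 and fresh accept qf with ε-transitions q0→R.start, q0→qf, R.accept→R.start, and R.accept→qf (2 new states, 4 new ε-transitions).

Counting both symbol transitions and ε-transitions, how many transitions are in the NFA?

Building bottom-up:
Each of the 5 symbol leaves contributes 1 transition (1 symbol, 0 ε).
  d·d = 2 transitions (2 symbol, 0 ε)
  d·d ∪ b = 7 transitions (3 symbol, 4 ε)
  (d·d ∪ b)* = 11 transitions (3 symbol, 8 ε)
  (d·d ∪ b)*·d = 12 transitions (4 symbol, 8 ε)
  ((d·d ∪ b)*·d)* = 16 transitions (4 symbol, 12 ε)
  b ∪ ((d·d ∪ b)*·d)* = 21 transitions (5 symbol, 16 ε)

21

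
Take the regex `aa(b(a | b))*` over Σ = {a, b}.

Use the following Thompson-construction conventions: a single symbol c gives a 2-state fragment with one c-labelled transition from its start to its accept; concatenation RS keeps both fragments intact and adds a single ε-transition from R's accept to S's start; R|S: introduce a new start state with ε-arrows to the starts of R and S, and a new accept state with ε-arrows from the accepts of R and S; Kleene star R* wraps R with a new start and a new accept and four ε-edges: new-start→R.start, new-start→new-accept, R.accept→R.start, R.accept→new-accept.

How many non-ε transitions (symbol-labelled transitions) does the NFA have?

5

Per subexpression:
Each of the 5 symbol leaves contributes exactly 1 symbol transition.
  a | b = 2 symbol transitions
  b(a | b) = 3 symbol transitions
  (b(a | b))* = 3 symbol transitions
  aa(b(a | b))* = 5 symbol transitions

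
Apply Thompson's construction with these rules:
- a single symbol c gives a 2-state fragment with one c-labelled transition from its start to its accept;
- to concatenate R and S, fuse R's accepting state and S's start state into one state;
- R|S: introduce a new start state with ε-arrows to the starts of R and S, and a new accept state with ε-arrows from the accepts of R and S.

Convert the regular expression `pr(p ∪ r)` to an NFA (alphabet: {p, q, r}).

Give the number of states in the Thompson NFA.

Building bottom-up:
Each of the 4 symbol leaves contributes a 2-state fragment.
  p ∪ r → 6 states
  pr(p ∪ r) → 8 states

8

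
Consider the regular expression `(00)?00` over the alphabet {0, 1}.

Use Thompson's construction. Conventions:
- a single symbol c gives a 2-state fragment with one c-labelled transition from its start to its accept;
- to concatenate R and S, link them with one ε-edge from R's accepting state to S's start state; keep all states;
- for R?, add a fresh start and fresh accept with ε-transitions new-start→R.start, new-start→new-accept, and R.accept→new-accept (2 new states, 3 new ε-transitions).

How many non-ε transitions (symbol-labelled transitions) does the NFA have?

4

Building bottom-up:
Each of the 4 symbol leaves contributes exactly 1 symbol transition.
  00 — 2 symbol transitions
  (00)? — 2 symbol transitions
  (00)?00 — 4 symbol transitions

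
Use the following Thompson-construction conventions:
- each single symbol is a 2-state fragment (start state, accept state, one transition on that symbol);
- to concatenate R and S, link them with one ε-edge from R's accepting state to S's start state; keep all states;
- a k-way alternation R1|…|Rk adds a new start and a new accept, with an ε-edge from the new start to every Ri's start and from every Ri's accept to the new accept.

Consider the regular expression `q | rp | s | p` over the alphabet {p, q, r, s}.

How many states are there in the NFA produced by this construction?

12

Recursing over subexpressions:
Each of the 5 symbol leaves contributes a 2-state fragment.
  rp : 4 states
  q | rp | s | p : 12 states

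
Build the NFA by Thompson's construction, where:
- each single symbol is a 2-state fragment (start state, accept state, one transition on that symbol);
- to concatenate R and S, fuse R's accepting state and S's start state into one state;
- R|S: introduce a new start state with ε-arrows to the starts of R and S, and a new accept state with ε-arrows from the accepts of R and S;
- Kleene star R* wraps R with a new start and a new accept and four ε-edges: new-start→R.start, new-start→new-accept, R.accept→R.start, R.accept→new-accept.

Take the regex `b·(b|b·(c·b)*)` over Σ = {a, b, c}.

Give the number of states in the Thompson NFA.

By structural recursion:
Each of the 5 symbol leaves contributes a 2-state fragment.
  c·b → 3 states
  (c·b)* → 5 states
  b·(c·b)* → 6 states
  b|b·(c·b)* → 10 states
  b·(b|b·(c·b)*) → 11 states

11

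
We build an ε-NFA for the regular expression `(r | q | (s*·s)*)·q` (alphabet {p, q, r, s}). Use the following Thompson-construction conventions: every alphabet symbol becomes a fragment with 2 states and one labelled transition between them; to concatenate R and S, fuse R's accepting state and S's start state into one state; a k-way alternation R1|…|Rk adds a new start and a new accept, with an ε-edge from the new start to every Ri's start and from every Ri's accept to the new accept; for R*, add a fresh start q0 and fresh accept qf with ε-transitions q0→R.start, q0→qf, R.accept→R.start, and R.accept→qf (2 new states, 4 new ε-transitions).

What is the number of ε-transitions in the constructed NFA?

Per subexpression:
Each of the 5 symbol leaves contributes 0 ε-transitions.
  s* — 4 ε-transitions
  s*·s — 4 ε-transitions
  (s*·s)* — 8 ε-transitions
  r | q | (s*·s)* — 14 ε-transitions
  (r | q | (s*·s)*)·q — 14 ε-transitions

14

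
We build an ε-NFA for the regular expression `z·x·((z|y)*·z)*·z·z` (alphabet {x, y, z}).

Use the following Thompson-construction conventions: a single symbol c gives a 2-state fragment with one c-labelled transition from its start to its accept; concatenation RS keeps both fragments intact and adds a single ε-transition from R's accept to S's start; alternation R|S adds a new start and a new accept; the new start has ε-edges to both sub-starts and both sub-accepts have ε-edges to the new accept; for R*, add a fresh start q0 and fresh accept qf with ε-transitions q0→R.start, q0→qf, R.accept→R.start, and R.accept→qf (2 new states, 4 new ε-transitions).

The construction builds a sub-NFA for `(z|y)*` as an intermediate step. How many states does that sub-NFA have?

Fragment for `(z|y)*`:
Each of the 2 symbol leaves contributes a 2-state fragment.
  z|y : 6 states
  (z|y)* : 8 states

8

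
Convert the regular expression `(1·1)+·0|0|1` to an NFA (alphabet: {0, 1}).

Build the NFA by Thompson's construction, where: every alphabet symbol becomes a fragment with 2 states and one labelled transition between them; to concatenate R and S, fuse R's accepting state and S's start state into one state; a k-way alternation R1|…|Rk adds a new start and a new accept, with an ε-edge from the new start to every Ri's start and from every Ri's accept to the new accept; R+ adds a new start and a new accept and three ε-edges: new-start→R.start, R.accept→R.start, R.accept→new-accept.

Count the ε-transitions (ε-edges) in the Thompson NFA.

Recursing over subexpressions:
Each of the 5 symbol leaves contributes 0 ε-transitions.
  1·1 = 0 ε-transitions
  (1·1)+ = 3 ε-transitions
  (1·1)+·0 = 3 ε-transitions
  (1·1)+·0|0|1 = 9 ε-transitions

9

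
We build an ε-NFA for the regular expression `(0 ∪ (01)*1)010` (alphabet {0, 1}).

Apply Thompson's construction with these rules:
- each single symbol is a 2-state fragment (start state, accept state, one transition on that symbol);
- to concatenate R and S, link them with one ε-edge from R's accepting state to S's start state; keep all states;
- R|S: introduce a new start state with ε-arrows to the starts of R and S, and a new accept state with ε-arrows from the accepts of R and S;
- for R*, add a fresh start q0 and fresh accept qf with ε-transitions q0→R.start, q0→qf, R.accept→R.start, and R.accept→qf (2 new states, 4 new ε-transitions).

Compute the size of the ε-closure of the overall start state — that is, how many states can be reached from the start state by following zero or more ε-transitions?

Compute the ε-closure size of each fragment's start state recursively; a symbol fragment's start has no outgoing ε-edge, so its closure is just itself (size 1).
  01 — same as the first factor's closure: |ε-closure| = 1
  (01)* — the star's fresh start ε-reaches both the body's start and the fresh accept: |ε-closure| = 2 + 1 = 3
  (01)*1 — |ε-closure| = 3 + 1 = 4 (closure spills across the concat boundary because the left factor accepts ε)
  0 ∪ (01)*1 — |ε-closure| = 1 + 1 + 4 = 6 (the new accept is not ε-reachable since no branch accepts ε)
  (0 ∪ (01)*1)010 — |ε-closure| equals the left operand's closure size = 6 (its accept is not ε-reachable, so the closure stops there)

6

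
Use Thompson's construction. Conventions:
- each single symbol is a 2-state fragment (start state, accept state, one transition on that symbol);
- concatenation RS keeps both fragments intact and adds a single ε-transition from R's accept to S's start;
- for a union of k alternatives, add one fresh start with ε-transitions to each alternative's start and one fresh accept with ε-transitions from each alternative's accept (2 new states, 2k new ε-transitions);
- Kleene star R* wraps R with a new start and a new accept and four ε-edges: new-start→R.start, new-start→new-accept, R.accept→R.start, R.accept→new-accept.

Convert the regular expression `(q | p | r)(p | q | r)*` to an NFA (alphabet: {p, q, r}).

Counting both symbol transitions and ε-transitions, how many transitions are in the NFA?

23

Per subexpression:
Each of the 6 symbol leaves contributes 1 transition (1 symbol, 0 ε).
  q | p | r → 9 transitions (3 symbol, 6 ε)
  p | q | r → 9 transitions (3 symbol, 6 ε)
  (p | q | r)* → 13 transitions (3 symbol, 10 ε)
  (q | p | r)(p | q | r)* → 23 transitions (6 symbol, 17 ε)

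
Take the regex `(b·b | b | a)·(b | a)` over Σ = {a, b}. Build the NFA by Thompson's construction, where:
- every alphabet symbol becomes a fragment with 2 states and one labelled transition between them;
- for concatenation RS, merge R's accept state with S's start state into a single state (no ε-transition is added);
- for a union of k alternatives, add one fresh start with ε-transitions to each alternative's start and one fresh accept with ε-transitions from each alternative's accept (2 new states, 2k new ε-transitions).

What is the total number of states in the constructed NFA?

14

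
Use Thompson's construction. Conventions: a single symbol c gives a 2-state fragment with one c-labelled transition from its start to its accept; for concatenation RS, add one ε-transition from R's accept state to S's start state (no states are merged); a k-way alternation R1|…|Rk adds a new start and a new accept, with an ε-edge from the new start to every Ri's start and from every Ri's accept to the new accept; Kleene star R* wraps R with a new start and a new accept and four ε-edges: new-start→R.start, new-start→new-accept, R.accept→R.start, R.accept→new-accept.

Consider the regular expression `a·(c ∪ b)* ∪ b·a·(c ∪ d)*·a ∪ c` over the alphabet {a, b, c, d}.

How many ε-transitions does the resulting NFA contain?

26

By structural recursion:
Each of the 9 symbol leaves contributes 0 ε-transitions.
  c ∪ b : 4 ε-transitions
  (c ∪ b)* : 8 ε-transitions
  a·(c ∪ b)* : 9 ε-transitions
  c ∪ d : 4 ε-transitions
  (c ∪ d)* : 8 ε-transitions
  b·a·(c ∪ d)*·a : 11 ε-transitions
  a·(c ∪ b)* ∪ b·a·(c ∪ d)*·a ∪ c : 26 ε-transitions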